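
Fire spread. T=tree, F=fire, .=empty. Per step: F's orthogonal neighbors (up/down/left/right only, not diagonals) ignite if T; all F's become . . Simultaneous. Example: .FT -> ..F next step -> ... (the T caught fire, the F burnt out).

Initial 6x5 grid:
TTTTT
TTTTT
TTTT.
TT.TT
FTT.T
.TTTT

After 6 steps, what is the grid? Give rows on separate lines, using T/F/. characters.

Step 1: 2 trees catch fire, 1 burn out
  TTTTT
  TTTTT
  TTTT.
  FT.TT
  .FT.T
  .TTTT
Step 2: 4 trees catch fire, 2 burn out
  TTTTT
  TTTTT
  FTTT.
  .F.TT
  ..F.T
  .FTTT
Step 3: 3 trees catch fire, 4 burn out
  TTTTT
  FTTTT
  .FTT.
  ...TT
  ....T
  ..FTT
Step 4: 4 trees catch fire, 3 burn out
  FTTTT
  .FTTT
  ..FT.
  ...TT
  ....T
  ...FT
Step 5: 4 trees catch fire, 4 burn out
  .FTTT
  ..FTT
  ...F.
  ...TT
  ....T
  ....F
Step 6: 4 trees catch fire, 4 burn out
  ..FTT
  ...FT
  .....
  ...FT
  ....F
  .....

..FTT
...FT
.....
...FT
....F
.....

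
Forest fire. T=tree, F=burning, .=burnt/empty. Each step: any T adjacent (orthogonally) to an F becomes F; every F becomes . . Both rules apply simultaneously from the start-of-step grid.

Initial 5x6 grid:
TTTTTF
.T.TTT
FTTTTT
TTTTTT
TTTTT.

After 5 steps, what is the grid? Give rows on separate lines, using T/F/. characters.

Step 1: 4 trees catch fire, 2 burn out
  TTTTF.
  .T.TTF
  .FTTTT
  FTTTTT
  TTTTT.
Step 2: 7 trees catch fire, 4 burn out
  TTTF..
  .F.TF.
  ..FTTF
  .FTTTT
  FTTTT.
Step 3: 8 trees catch fire, 7 burn out
  TFF...
  ...F..
  ...FF.
  ..FTTF
  .FTTT.
Step 4: 4 trees catch fire, 8 burn out
  F.....
  ......
  ......
  ...FF.
  ..FTT.
Step 5: 2 trees catch fire, 4 burn out
  ......
  ......
  ......
  ......
  ...FF.

......
......
......
......
...FF.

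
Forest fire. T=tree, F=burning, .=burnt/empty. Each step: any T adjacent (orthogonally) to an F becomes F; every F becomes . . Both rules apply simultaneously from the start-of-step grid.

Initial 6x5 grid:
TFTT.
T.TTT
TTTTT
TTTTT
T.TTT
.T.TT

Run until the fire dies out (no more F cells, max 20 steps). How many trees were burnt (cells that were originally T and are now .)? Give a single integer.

Step 1: +2 fires, +1 burnt (F count now 2)
Step 2: +3 fires, +2 burnt (F count now 3)
Step 3: +3 fires, +3 burnt (F count now 3)
Step 4: +5 fires, +3 burnt (F count now 5)
Step 5: +5 fires, +5 burnt (F count now 5)
Step 6: +2 fires, +5 burnt (F count now 2)
Step 7: +2 fires, +2 burnt (F count now 2)
Step 8: +1 fires, +2 burnt (F count now 1)
Step 9: +0 fires, +1 burnt (F count now 0)
Fire out after step 9
Initially T: 24, now '.': 29
Total burnt (originally-T cells now '.'): 23

Answer: 23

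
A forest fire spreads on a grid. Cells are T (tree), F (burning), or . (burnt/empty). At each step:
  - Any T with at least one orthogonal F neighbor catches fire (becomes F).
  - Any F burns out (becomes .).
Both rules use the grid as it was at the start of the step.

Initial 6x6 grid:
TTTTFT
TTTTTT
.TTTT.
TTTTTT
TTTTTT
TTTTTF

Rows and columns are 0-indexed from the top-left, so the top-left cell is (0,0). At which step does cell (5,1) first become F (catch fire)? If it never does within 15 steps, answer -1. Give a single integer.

Step 1: cell (5,1)='T' (+5 fires, +2 burnt)
Step 2: cell (5,1)='T' (+7 fires, +5 burnt)
Step 3: cell (5,1)='T' (+6 fires, +7 burnt)
Step 4: cell (5,1)='F' (+6 fires, +6 burnt)
  -> target ignites at step 4
Step 5: cell (5,1)='.' (+5 fires, +6 burnt)
Step 6: cell (5,1)='.' (+2 fires, +5 burnt)
Step 7: cell (5,1)='.' (+1 fires, +2 burnt)
Step 8: cell (5,1)='.' (+0 fires, +1 burnt)
  fire out at step 8

4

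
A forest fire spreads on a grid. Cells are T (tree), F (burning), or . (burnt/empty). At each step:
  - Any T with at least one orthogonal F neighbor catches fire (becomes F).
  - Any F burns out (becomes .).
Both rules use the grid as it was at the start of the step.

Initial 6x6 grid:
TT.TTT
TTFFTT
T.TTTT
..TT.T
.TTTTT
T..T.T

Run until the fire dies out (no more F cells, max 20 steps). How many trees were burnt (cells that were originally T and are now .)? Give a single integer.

Answer: 24

Derivation:
Step 1: +5 fires, +2 burnt (F count now 5)
Step 2: +7 fires, +5 burnt (F count now 7)
Step 3: +6 fires, +7 burnt (F count now 6)
Step 4: +4 fires, +6 burnt (F count now 4)
Step 5: +1 fires, +4 burnt (F count now 1)
Step 6: +1 fires, +1 burnt (F count now 1)
Step 7: +0 fires, +1 burnt (F count now 0)
Fire out after step 7
Initially T: 25, now '.': 35
Total burnt (originally-T cells now '.'): 24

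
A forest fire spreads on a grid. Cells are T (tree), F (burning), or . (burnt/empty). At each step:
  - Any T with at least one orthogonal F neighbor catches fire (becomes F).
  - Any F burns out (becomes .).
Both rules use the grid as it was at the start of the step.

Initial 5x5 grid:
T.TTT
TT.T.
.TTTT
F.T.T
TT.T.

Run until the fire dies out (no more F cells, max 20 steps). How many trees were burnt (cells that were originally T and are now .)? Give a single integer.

Step 1: +1 fires, +1 burnt (F count now 1)
Step 2: +1 fires, +1 burnt (F count now 1)
Step 3: +0 fires, +1 burnt (F count now 0)
Fire out after step 3
Initially T: 16, now '.': 11
Total burnt (originally-T cells now '.'): 2

Answer: 2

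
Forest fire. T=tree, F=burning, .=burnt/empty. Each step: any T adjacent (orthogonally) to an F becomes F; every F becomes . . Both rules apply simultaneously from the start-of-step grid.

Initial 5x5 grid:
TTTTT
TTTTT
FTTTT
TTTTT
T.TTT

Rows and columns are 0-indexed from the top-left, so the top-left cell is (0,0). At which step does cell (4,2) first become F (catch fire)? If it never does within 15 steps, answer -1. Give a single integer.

Step 1: cell (4,2)='T' (+3 fires, +1 burnt)
Step 2: cell (4,2)='T' (+5 fires, +3 burnt)
Step 3: cell (4,2)='T' (+4 fires, +5 burnt)
Step 4: cell (4,2)='F' (+5 fires, +4 burnt)
  -> target ignites at step 4
Step 5: cell (4,2)='.' (+4 fires, +5 burnt)
Step 6: cell (4,2)='.' (+2 fires, +4 burnt)
Step 7: cell (4,2)='.' (+0 fires, +2 burnt)
  fire out at step 7

4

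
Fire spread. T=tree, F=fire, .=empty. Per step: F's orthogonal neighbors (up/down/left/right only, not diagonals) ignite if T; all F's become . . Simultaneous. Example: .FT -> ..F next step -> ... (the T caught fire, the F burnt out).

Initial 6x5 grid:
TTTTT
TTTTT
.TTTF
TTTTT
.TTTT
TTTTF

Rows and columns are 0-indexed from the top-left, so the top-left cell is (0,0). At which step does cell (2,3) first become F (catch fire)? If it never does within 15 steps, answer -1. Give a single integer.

Step 1: cell (2,3)='F' (+5 fires, +2 burnt)
  -> target ignites at step 1
Step 2: cell (2,3)='.' (+6 fires, +5 burnt)
Step 3: cell (2,3)='.' (+6 fires, +6 burnt)
Step 4: cell (2,3)='.' (+5 fires, +6 burnt)
Step 5: cell (2,3)='.' (+3 fires, +5 burnt)
Step 6: cell (2,3)='.' (+1 fires, +3 burnt)
Step 7: cell (2,3)='.' (+0 fires, +1 burnt)
  fire out at step 7

1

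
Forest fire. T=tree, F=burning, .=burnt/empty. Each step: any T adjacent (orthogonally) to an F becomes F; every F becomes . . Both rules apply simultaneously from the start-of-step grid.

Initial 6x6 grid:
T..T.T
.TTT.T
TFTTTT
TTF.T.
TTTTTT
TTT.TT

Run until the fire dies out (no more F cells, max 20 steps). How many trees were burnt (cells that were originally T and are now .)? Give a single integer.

Step 1: +5 fires, +2 burnt (F count now 5)
Step 2: +6 fires, +5 burnt (F count now 6)
Step 3: +5 fires, +6 burnt (F count now 5)
Step 4: +6 fires, +5 burnt (F count now 6)
Step 5: +2 fires, +6 burnt (F count now 2)
Step 6: +1 fires, +2 burnt (F count now 1)
Step 7: +0 fires, +1 burnt (F count now 0)
Fire out after step 7
Initially T: 26, now '.': 35
Total burnt (originally-T cells now '.'): 25

Answer: 25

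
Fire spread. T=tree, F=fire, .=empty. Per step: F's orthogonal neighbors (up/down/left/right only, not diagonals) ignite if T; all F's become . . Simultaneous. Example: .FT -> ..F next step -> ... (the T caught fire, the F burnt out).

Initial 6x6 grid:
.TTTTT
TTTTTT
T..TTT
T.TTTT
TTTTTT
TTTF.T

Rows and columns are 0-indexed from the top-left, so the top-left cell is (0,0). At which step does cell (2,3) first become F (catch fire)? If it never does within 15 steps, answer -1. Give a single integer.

Step 1: cell (2,3)='T' (+2 fires, +1 burnt)
Step 2: cell (2,3)='T' (+4 fires, +2 burnt)
Step 3: cell (2,3)='F' (+6 fires, +4 burnt)
  -> target ignites at step 3
Step 4: cell (2,3)='.' (+5 fires, +6 burnt)
Step 5: cell (2,3)='.' (+5 fires, +5 burnt)
Step 6: cell (2,3)='.' (+5 fires, +5 burnt)
Step 7: cell (2,3)='.' (+3 fires, +5 burnt)
Step 8: cell (2,3)='.' (+0 fires, +3 burnt)
  fire out at step 8

3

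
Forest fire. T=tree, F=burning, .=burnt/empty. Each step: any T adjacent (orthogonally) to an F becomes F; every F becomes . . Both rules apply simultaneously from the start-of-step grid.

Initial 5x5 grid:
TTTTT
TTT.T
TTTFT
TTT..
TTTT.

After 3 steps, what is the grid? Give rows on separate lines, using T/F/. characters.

Step 1: 2 trees catch fire, 1 burn out
  TTTTT
  TTT.T
  TTF.F
  TTT..
  TTTT.
Step 2: 4 trees catch fire, 2 burn out
  TTTTT
  TTF.F
  TF...
  TTF..
  TTTT.
Step 3: 6 trees catch fire, 4 burn out
  TTFTF
  TF...
  F....
  TF...
  TTFT.

TTFTF
TF...
F....
TF...
TTFT.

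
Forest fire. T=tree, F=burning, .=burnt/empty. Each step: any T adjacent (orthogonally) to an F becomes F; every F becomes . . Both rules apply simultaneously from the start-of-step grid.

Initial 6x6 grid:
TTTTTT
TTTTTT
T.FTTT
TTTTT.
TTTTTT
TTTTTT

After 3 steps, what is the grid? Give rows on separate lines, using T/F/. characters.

Step 1: 3 trees catch fire, 1 burn out
  TTTTTT
  TTFTTT
  T..FTT
  TTFTT.
  TTTTTT
  TTTTTT
Step 2: 7 trees catch fire, 3 burn out
  TTFTTT
  TF.FTT
  T...FT
  TF.FT.
  TTFTTT
  TTTTTT
Step 3: 10 trees catch fire, 7 burn out
  TF.FTT
  F...FT
  T....F
  F...F.
  TF.FTT
  TTFTTT

TF.FTT
F...FT
T....F
F...F.
TF.FTT
TTFTTT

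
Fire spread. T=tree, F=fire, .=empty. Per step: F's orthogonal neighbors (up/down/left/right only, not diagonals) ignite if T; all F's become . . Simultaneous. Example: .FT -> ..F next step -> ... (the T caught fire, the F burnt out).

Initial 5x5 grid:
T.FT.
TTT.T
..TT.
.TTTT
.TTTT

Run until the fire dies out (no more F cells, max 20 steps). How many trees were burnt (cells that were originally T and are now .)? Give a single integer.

Step 1: +2 fires, +1 burnt (F count now 2)
Step 2: +2 fires, +2 burnt (F count now 2)
Step 3: +3 fires, +2 burnt (F count now 3)
Step 4: +4 fires, +3 burnt (F count now 4)
Step 5: +3 fires, +4 burnt (F count now 3)
Step 6: +1 fires, +3 burnt (F count now 1)
Step 7: +0 fires, +1 burnt (F count now 0)
Fire out after step 7
Initially T: 16, now '.': 24
Total burnt (originally-T cells now '.'): 15

Answer: 15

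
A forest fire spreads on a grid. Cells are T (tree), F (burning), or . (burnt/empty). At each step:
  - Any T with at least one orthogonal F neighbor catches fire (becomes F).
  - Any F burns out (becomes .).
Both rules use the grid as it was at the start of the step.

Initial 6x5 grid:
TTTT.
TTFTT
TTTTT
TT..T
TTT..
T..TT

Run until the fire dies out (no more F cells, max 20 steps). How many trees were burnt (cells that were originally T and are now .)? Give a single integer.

Step 1: +4 fires, +1 burnt (F count now 4)
Step 2: +6 fires, +4 burnt (F count now 6)
Step 3: +4 fires, +6 burnt (F count now 4)
Step 4: +3 fires, +4 burnt (F count now 3)
Step 5: +2 fires, +3 burnt (F count now 2)
Step 6: +1 fires, +2 burnt (F count now 1)
Step 7: +0 fires, +1 burnt (F count now 0)
Fire out after step 7
Initially T: 22, now '.': 28
Total burnt (originally-T cells now '.'): 20

Answer: 20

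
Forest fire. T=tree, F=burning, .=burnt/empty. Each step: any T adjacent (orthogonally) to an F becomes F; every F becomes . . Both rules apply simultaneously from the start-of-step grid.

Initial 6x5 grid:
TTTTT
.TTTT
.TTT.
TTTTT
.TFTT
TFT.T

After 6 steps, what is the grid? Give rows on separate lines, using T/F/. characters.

Step 1: 5 trees catch fire, 2 burn out
  TTTTT
  .TTTT
  .TTT.
  TTFTT
  .F.FT
  F.F.T
Step 2: 4 trees catch fire, 5 burn out
  TTTTT
  .TTTT
  .TFT.
  TF.FT
  ....F
  ....T
Step 3: 6 trees catch fire, 4 burn out
  TTTTT
  .TFTT
  .F.F.
  F...F
  .....
  ....F
Step 4: 3 trees catch fire, 6 burn out
  TTFTT
  .F.FT
  .....
  .....
  .....
  .....
Step 5: 3 trees catch fire, 3 burn out
  TF.FT
  ....F
  .....
  .....
  .....
  .....
Step 6: 2 trees catch fire, 3 burn out
  F...F
  .....
  .....
  .....
  .....
  .....

F...F
.....
.....
.....
.....
.....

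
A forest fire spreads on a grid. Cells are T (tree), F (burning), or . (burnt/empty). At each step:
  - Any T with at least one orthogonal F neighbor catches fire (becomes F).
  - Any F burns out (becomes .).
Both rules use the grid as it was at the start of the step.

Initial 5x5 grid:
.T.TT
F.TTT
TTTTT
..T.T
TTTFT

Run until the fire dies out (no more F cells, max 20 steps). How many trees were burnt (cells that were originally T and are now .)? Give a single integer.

Step 1: +3 fires, +2 burnt (F count now 3)
Step 2: +4 fires, +3 burnt (F count now 4)
Step 3: +3 fires, +4 burnt (F count now 3)
Step 4: +3 fires, +3 burnt (F count now 3)
Step 5: +2 fires, +3 burnt (F count now 2)
Step 6: +1 fires, +2 burnt (F count now 1)
Step 7: +0 fires, +1 burnt (F count now 0)
Fire out after step 7
Initially T: 17, now '.': 24
Total burnt (originally-T cells now '.'): 16

Answer: 16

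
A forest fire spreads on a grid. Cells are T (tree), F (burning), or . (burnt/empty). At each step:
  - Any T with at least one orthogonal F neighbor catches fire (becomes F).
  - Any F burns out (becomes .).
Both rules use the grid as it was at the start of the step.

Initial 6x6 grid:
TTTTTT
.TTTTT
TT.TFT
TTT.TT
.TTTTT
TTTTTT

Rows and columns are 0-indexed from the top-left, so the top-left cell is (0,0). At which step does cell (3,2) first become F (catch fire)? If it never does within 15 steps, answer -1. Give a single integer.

Step 1: cell (3,2)='T' (+4 fires, +1 burnt)
Step 2: cell (3,2)='T' (+5 fires, +4 burnt)
Step 3: cell (3,2)='T' (+6 fires, +5 burnt)
Step 4: cell (3,2)='T' (+5 fires, +6 burnt)
Step 5: cell (3,2)='F' (+5 fires, +5 burnt)
  -> target ignites at step 5
Step 6: cell (3,2)='.' (+4 fires, +5 burnt)
Step 7: cell (3,2)='.' (+2 fires, +4 burnt)
Step 8: cell (3,2)='.' (+0 fires, +2 burnt)
  fire out at step 8

5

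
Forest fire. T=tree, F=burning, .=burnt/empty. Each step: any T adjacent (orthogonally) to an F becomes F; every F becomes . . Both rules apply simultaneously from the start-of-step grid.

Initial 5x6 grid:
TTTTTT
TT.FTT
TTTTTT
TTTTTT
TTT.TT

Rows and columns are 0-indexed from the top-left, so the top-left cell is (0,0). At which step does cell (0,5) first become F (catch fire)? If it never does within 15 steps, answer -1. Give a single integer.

Step 1: cell (0,5)='T' (+3 fires, +1 burnt)
Step 2: cell (0,5)='T' (+6 fires, +3 burnt)
Step 3: cell (0,5)='F' (+6 fires, +6 burnt)
  -> target ignites at step 3
Step 4: cell (0,5)='.' (+7 fires, +6 burnt)
Step 5: cell (0,5)='.' (+4 fires, +7 burnt)
Step 6: cell (0,5)='.' (+1 fires, +4 burnt)
Step 7: cell (0,5)='.' (+0 fires, +1 burnt)
  fire out at step 7

3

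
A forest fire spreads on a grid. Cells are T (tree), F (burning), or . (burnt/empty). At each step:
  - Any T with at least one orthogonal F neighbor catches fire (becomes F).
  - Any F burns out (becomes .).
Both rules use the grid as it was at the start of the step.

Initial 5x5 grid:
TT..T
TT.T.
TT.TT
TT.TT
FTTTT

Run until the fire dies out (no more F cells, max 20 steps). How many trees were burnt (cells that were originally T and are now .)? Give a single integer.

Step 1: +2 fires, +1 burnt (F count now 2)
Step 2: +3 fires, +2 burnt (F count now 3)
Step 3: +3 fires, +3 burnt (F count now 3)
Step 4: +4 fires, +3 burnt (F count now 4)
Step 5: +3 fires, +4 burnt (F count now 3)
Step 6: +2 fires, +3 burnt (F count now 2)
Step 7: +0 fires, +2 burnt (F count now 0)
Fire out after step 7
Initially T: 18, now '.': 24
Total burnt (originally-T cells now '.'): 17

Answer: 17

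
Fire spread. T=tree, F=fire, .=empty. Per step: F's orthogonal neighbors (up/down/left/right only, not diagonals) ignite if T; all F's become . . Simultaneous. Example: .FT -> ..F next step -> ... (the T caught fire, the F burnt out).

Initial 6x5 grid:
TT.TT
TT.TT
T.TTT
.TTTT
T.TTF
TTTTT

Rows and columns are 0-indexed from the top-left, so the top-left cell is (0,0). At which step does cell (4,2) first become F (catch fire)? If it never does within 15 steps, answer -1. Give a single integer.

Step 1: cell (4,2)='T' (+3 fires, +1 burnt)
Step 2: cell (4,2)='F' (+4 fires, +3 burnt)
  -> target ignites at step 2
Step 3: cell (4,2)='.' (+4 fires, +4 burnt)
Step 4: cell (4,2)='.' (+5 fires, +4 burnt)
Step 5: cell (4,2)='.' (+2 fires, +5 burnt)
Step 6: cell (4,2)='.' (+1 fires, +2 burnt)
Step 7: cell (4,2)='.' (+0 fires, +1 burnt)
  fire out at step 7

2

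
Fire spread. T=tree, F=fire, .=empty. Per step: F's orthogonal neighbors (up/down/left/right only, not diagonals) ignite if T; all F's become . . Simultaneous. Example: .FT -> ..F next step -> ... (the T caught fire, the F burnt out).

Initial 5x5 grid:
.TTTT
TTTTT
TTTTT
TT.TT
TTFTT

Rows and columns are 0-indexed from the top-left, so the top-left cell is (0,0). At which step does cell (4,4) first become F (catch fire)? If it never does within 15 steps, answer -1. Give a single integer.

Step 1: cell (4,4)='T' (+2 fires, +1 burnt)
Step 2: cell (4,4)='F' (+4 fires, +2 burnt)
  -> target ignites at step 2
Step 3: cell (4,4)='.' (+4 fires, +4 burnt)
Step 4: cell (4,4)='.' (+5 fires, +4 burnt)
Step 5: cell (4,4)='.' (+5 fires, +5 burnt)
Step 6: cell (4,4)='.' (+2 fires, +5 burnt)
Step 7: cell (4,4)='.' (+0 fires, +2 burnt)
  fire out at step 7

2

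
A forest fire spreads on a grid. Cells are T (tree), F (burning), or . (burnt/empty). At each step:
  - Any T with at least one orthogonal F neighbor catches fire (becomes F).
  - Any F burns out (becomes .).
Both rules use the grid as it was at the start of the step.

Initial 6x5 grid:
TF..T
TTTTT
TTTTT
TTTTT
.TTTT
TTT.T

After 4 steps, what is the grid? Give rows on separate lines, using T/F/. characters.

Step 1: 2 trees catch fire, 1 burn out
  F...T
  TFTTT
  TTTTT
  TTTTT
  .TTTT
  TTT.T
Step 2: 3 trees catch fire, 2 burn out
  ....T
  F.FTT
  TFTTT
  TTTTT
  .TTTT
  TTT.T
Step 3: 4 trees catch fire, 3 burn out
  ....T
  ...FT
  F.FTT
  TFTTT
  .TTTT
  TTT.T
Step 4: 5 trees catch fire, 4 burn out
  ....T
  ....F
  ...FT
  F.FTT
  .FTTT
  TTT.T

....T
....F
...FT
F.FTT
.FTTT
TTT.T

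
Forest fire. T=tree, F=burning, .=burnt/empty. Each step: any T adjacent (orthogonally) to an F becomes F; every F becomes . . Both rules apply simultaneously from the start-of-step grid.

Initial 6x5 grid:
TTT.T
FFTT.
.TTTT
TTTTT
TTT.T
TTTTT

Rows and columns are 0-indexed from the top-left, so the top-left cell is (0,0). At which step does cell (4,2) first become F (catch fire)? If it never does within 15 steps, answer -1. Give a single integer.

Step 1: cell (4,2)='T' (+4 fires, +2 burnt)
Step 2: cell (4,2)='T' (+4 fires, +4 burnt)
Step 3: cell (4,2)='T' (+4 fires, +4 burnt)
Step 4: cell (4,2)='F' (+5 fires, +4 burnt)
  -> target ignites at step 4
Step 5: cell (4,2)='.' (+3 fires, +5 burnt)
Step 6: cell (4,2)='.' (+2 fires, +3 burnt)
Step 7: cell (4,2)='.' (+1 fires, +2 burnt)
Step 8: cell (4,2)='.' (+0 fires, +1 burnt)
  fire out at step 8

4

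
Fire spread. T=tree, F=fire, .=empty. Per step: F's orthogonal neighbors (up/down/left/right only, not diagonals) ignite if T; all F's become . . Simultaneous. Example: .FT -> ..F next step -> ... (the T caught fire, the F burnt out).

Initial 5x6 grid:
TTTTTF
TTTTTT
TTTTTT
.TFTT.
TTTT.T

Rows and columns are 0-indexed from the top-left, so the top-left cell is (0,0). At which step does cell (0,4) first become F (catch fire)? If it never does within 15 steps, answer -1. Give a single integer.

Step 1: cell (0,4)='F' (+6 fires, +2 burnt)
  -> target ignites at step 1
Step 2: cell (0,4)='.' (+9 fires, +6 burnt)
Step 3: cell (0,4)='.' (+6 fires, +9 burnt)
Step 4: cell (0,4)='.' (+2 fires, +6 burnt)
Step 5: cell (0,4)='.' (+1 fires, +2 burnt)
Step 6: cell (0,4)='.' (+0 fires, +1 burnt)
  fire out at step 6

1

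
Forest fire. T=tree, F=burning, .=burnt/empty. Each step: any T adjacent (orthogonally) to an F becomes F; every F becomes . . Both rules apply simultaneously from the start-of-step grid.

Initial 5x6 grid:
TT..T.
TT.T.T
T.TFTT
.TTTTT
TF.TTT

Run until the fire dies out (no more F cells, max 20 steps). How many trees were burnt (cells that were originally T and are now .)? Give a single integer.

Answer: 14

Derivation:
Step 1: +6 fires, +2 burnt (F count now 6)
Step 2: +4 fires, +6 burnt (F count now 4)
Step 3: +3 fires, +4 burnt (F count now 3)
Step 4: +1 fires, +3 burnt (F count now 1)
Step 5: +0 fires, +1 burnt (F count now 0)
Fire out after step 5
Initially T: 20, now '.': 24
Total burnt (originally-T cells now '.'): 14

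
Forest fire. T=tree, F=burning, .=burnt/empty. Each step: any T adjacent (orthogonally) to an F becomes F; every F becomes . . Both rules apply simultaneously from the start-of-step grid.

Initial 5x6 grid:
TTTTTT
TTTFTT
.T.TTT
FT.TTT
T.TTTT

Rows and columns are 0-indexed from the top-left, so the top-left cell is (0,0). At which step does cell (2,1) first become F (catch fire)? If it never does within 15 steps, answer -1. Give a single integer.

Step 1: cell (2,1)='T' (+6 fires, +2 burnt)
Step 2: cell (2,1)='F' (+7 fires, +6 burnt)
  -> target ignites at step 2
Step 3: cell (2,1)='.' (+6 fires, +7 burnt)
Step 4: cell (2,1)='.' (+4 fires, +6 burnt)
Step 5: cell (2,1)='.' (+1 fires, +4 burnt)
Step 6: cell (2,1)='.' (+0 fires, +1 burnt)
  fire out at step 6

2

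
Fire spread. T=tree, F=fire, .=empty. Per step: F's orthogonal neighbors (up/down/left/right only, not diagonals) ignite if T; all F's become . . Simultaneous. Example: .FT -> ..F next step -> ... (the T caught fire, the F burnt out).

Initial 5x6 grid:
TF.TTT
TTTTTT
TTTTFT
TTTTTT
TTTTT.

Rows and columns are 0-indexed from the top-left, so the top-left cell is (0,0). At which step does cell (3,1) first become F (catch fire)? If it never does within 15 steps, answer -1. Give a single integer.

Step 1: cell (3,1)='T' (+6 fires, +2 burnt)
Step 2: cell (3,1)='T' (+10 fires, +6 burnt)
Step 3: cell (3,1)='F' (+6 fires, +10 burnt)
  -> target ignites at step 3
Step 4: cell (3,1)='.' (+3 fires, +6 burnt)
Step 5: cell (3,1)='.' (+1 fires, +3 burnt)
Step 6: cell (3,1)='.' (+0 fires, +1 burnt)
  fire out at step 6

3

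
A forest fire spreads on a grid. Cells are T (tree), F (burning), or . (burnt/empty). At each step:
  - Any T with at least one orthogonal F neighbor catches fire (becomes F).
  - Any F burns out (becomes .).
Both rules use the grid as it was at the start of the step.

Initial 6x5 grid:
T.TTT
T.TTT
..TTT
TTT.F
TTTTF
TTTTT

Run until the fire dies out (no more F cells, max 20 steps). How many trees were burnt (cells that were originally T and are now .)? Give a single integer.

Answer: 21

Derivation:
Step 1: +3 fires, +2 burnt (F count now 3)
Step 2: +4 fires, +3 burnt (F count now 4)
Step 3: +6 fires, +4 burnt (F count now 6)
Step 4: +5 fires, +6 burnt (F count now 5)
Step 5: +3 fires, +5 burnt (F count now 3)
Step 6: +0 fires, +3 burnt (F count now 0)
Fire out after step 6
Initially T: 23, now '.': 28
Total burnt (originally-T cells now '.'): 21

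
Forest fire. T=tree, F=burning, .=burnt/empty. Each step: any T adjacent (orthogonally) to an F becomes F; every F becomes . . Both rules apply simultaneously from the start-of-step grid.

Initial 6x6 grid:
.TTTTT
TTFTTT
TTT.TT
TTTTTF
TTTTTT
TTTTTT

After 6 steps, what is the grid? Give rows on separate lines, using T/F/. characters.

Step 1: 7 trees catch fire, 2 burn out
  .TFTTT
  TF.FTT
  TTF.TF
  TTTTF.
  TTTTTF
  TTTTTT
Step 2: 11 trees catch fire, 7 burn out
  .F.FTT
  F...FF
  TF..F.
  TTFF..
  TTTTF.
  TTTTTF
Step 3: 7 trees catch fire, 11 burn out
  ....FF
  ......
  F.....
  TF....
  TTFF..
  TTTTF.
Step 4: 4 trees catch fire, 7 burn out
  ......
  ......
  ......
  F.....
  TF....
  TTFF..
Step 5: 2 trees catch fire, 4 burn out
  ......
  ......
  ......
  ......
  F.....
  TF....
Step 6: 1 trees catch fire, 2 burn out
  ......
  ......
  ......
  ......
  ......
  F.....

......
......
......
......
......
F.....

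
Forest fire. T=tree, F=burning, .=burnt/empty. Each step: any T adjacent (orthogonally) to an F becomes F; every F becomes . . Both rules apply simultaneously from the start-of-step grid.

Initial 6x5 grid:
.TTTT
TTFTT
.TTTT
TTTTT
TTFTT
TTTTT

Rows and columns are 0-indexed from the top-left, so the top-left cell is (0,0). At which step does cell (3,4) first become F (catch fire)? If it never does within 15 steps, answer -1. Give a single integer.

Step 1: cell (3,4)='T' (+8 fires, +2 burnt)
Step 2: cell (3,4)='T' (+12 fires, +8 burnt)
Step 3: cell (3,4)='F' (+6 fires, +12 burnt)
  -> target ignites at step 3
Step 4: cell (3,4)='.' (+0 fires, +6 burnt)
  fire out at step 4

3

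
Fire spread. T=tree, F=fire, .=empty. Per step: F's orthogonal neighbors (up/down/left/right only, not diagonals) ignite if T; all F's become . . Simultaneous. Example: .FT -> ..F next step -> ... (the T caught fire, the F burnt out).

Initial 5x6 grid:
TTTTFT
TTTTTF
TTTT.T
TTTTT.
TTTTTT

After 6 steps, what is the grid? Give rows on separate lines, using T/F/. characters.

Step 1: 4 trees catch fire, 2 burn out
  TTTF.F
  TTTTF.
  TTTT.F
  TTTTT.
  TTTTTT
Step 2: 2 trees catch fire, 4 burn out
  TTF...
  TTTF..
  TTTT..
  TTTTT.
  TTTTTT
Step 3: 3 trees catch fire, 2 burn out
  TF....
  TTF...
  TTTF..
  TTTTT.
  TTTTTT
Step 4: 4 trees catch fire, 3 burn out
  F.....
  TF....
  TTF...
  TTTFT.
  TTTTTT
Step 5: 5 trees catch fire, 4 burn out
  ......
  F.....
  TF....
  TTF.F.
  TTTFTT
Step 6: 4 trees catch fire, 5 burn out
  ......
  ......
  F.....
  TF....
  TTF.FT

......
......
F.....
TF....
TTF.FT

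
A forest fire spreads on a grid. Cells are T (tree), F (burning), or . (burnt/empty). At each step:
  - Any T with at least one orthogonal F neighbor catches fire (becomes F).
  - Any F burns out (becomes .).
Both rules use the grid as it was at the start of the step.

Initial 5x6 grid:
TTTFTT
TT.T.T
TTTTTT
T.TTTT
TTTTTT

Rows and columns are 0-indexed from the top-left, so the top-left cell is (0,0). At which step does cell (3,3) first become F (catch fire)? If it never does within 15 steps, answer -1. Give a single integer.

Step 1: cell (3,3)='T' (+3 fires, +1 burnt)
Step 2: cell (3,3)='T' (+3 fires, +3 burnt)
Step 3: cell (3,3)='F' (+6 fires, +3 burnt)
  -> target ignites at step 3
Step 4: cell (3,3)='.' (+6 fires, +6 burnt)
Step 5: cell (3,3)='.' (+4 fires, +6 burnt)
Step 6: cell (3,3)='.' (+3 fires, +4 burnt)
Step 7: cell (3,3)='.' (+1 fires, +3 burnt)
Step 8: cell (3,3)='.' (+0 fires, +1 burnt)
  fire out at step 8

3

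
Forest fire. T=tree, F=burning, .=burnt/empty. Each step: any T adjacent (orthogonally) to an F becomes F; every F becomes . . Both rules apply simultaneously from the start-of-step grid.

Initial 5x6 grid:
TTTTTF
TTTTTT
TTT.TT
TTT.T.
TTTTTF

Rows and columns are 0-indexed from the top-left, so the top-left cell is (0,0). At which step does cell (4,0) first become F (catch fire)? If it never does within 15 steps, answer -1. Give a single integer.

Step 1: cell (4,0)='T' (+3 fires, +2 burnt)
Step 2: cell (4,0)='T' (+5 fires, +3 burnt)
Step 3: cell (4,0)='T' (+4 fires, +5 burnt)
Step 4: cell (4,0)='T' (+4 fires, +4 burnt)
Step 5: cell (4,0)='F' (+5 fires, +4 burnt)
  -> target ignites at step 5
Step 6: cell (4,0)='.' (+3 fires, +5 burnt)
Step 7: cell (4,0)='.' (+1 fires, +3 burnt)
Step 8: cell (4,0)='.' (+0 fires, +1 burnt)
  fire out at step 8

5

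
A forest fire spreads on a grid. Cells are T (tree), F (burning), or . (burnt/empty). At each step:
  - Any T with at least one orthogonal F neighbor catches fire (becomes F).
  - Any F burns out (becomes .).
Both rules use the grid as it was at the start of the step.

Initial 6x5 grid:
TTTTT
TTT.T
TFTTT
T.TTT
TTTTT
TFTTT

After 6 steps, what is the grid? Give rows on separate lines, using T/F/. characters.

Step 1: 6 trees catch fire, 2 burn out
  TTTTT
  TFT.T
  F.FTT
  T.TTT
  TFTTT
  F.FTT
Step 2: 9 trees catch fire, 6 burn out
  TFTTT
  F.F.T
  ...FT
  F.FTT
  F.FTT
  ...FT
Step 3: 6 trees catch fire, 9 burn out
  F.FTT
  ....T
  ....F
  ...FT
  ...FT
  ....F
Step 4: 4 trees catch fire, 6 burn out
  ...FT
  ....F
  .....
  ....F
  ....F
  .....
Step 5: 1 trees catch fire, 4 burn out
  ....F
  .....
  .....
  .....
  .....
  .....
Step 6: 0 trees catch fire, 1 burn out
  .....
  .....
  .....
  .....
  .....
  .....

.....
.....
.....
.....
.....
.....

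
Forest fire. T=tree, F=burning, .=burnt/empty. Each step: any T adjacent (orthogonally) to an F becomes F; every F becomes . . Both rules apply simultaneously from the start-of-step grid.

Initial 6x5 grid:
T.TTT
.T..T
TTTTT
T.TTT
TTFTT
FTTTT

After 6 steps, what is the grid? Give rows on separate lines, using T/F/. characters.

Step 1: 6 trees catch fire, 2 burn out
  T.TTT
  .T..T
  TTTTT
  T.FTT
  FF.FT
  .FFTT
Step 2: 5 trees catch fire, 6 burn out
  T.TTT
  .T..T
  TTFTT
  F..FT
  ....F
  ...FT
Step 3: 5 trees catch fire, 5 burn out
  T.TTT
  .T..T
  FF.FT
  ....F
  .....
  ....F
Step 4: 2 trees catch fire, 5 burn out
  T.TTT
  .F..T
  ....F
  .....
  .....
  .....
Step 5: 1 trees catch fire, 2 burn out
  T.TTT
  ....F
  .....
  .....
  .....
  .....
Step 6: 1 trees catch fire, 1 burn out
  T.TTF
  .....
  .....
  .....
  .....
  .....

T.TTF
.....
.....
.....
.....
.....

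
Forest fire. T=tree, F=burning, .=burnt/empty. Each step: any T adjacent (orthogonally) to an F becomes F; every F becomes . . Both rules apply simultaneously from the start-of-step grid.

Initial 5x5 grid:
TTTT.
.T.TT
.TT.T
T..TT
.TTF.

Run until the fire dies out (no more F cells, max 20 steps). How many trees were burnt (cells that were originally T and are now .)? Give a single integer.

Answer: 14

Derivation:
Step 1: +2 fires, +1 burnt (F count now 2)
Step 2: +2 fires, +2 burnt (F count now 2)
Step 3: +1 fires, +2 burnt (F count now 1)
Step 4: +1 fires, +1 burnt (F count now 1)
Step 5: +1 fires, +1 burnt (F count now 1)
Step 6: +1 fires, +1 burnt (F count now 1)
Step 7: +1 fires, +1 burnt (F count now 1)
Step 8: +1 fires, +1 burnt (F count now 1)
Step 9: +2 fires, +1 burnt (F count now 2)
Step 10: +1 fires, +2 burnt (F count now 1)
Step 11: +1 fires, +1 burnt (F count now 1)
Step 12: +0 fires, +1 burnt (F count now 0)
Fire out after step 12
Initially T: 15, now '.': 24
Total burnt (originally-T cells now '.'): 14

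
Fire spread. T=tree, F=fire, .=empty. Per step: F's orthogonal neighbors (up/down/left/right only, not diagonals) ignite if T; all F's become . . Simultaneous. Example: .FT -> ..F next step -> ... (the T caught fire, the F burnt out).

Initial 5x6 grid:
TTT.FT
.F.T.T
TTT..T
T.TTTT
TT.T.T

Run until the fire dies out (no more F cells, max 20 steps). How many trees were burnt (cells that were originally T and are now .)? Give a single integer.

Step 1: +3 fires, +2 burnt (F count now 3)
Step 2: +5 fires, +3 burnt (F count now 5)
Step 3: +3 fires, +5 burnt (F count now 3)
Step 4: +3 fires, +3 burnt (F count now 3)
Step 5: +4 fires, +3 burnt (F count now 4)
Step 6: +0 fires, +4 burnt (F count now 0)
Fire out after step 6
Initially T: 19, now '.': 29
Total burnt (originally-T cells now '.'): 18

Answer: 18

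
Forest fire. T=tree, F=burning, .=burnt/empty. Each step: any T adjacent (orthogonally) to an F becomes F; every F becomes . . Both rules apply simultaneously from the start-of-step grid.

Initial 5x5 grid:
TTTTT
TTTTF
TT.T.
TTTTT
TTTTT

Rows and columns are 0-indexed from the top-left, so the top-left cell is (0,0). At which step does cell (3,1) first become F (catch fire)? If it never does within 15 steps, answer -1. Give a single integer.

Step 1: cell (3,1)='T' (+2 fires, +1 burnt)
Step 2: cell (3,1)='T' (+3 fires, +2 burnt)
Step 3: cell (3,1)='T' (+3 fires, +3 burnt)
Step 4: cell (3,1)='T' (+6 fires, +3 burnt)
Step 5: cell (3,1)='F' (+5 fires, +6 burnt)
  -> target ignites at step 5
Step 6: cell (3,1)='.' (+2 fires, +5 burnt)
Step 7: cell (3,1)='.' (+1 fires, +2 burnt)
Step 8: cell (3,1)='.' (+0 fires, +1 burnt)
  fire out at step 8

5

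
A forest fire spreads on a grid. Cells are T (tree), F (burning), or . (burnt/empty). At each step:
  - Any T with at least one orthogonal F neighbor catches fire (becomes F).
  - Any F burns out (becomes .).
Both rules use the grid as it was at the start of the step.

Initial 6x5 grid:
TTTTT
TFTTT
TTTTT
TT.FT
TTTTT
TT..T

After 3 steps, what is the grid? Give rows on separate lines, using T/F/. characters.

Step 1: 7 trees catch fire, 2 burn out
  TFTTT
  F.FTT
  TFTFT
  TT..F
  TTTFT
  TT..T
Step 2: 9 trees catch fire, 7 burn out
  F.FTT
  ...FT
  F.F.F
  TF...
  TTF.F
  TT..T
Step 3: 5 trees catch fire, 9 burn out
  ...FT
  ....F
  .....
  F....
  TF...
  TT..F

...FT
....F
.....
F....
TF...
TT..F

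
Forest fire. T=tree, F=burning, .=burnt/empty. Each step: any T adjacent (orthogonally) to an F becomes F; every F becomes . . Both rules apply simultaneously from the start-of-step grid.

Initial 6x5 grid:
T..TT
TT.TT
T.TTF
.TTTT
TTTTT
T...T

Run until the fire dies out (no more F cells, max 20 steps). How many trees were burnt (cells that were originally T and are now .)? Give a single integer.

Step 1: +3 fires, +1 burnt (F count now 3)
Step 2: +5 fires, +3 burnt (F count now 5)
Step 3: +4 fires, +5 burnt (F count now 4)
Step 4: +2 fires, +4 burnt (F count now 2)
Step 5: +1 fires, +2 burnt (F count now 1)
Step 6: +1 fires, +1 burnt (F count now 1)
Step 7: +1 fires, +1 burnt (F count now 1)
Step 8: +0 fires, +1 burnt (F count now 0)
Fire out after step 8
Initially T: 21, now '.': 26
Total burnt (originally-T cells now '.'): 17

Answer: 17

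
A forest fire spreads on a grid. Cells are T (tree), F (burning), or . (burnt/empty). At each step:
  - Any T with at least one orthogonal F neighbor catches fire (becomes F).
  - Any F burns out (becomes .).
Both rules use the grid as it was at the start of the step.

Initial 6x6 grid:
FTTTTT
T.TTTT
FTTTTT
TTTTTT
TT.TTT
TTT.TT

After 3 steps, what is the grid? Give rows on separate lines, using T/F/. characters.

Step 1: 4 trees catch fire, 2 burn out
  .FTTTT
  F.TTTT
  .FTTTT
  FTTTTT
  TT.TTT
  TTT.TT
Step 2: 4 trees catch fire, 4 burn out
  ..FTTT
  ..TTTT
  ..FTTT
  .FTTTT
  FT.TTT
  TTT.TT
Step 3: 6 trees catch fire, 4 burn out
  ...FTT
  ..FTTT
  ...FTT
  ..FTTT
  .F.TTT
  FTT.TT

...FTT
..FTTT
...FTT
..FTTT
.F.TTT
FTT.TT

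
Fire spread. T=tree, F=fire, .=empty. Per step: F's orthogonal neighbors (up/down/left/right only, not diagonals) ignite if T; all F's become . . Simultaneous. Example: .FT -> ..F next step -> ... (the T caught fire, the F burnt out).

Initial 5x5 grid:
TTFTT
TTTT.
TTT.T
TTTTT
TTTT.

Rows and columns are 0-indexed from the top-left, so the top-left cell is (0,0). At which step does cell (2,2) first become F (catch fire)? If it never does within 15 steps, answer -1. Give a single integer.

Step 1: cell (2,2)='T' (+3 fires, +1 burnt)
Step 2: cell (2,2)='F' (+5 fires, +3 burnt)
  -> target ignites at step 2
Step 3: cell (2,2)='.' (+3 fires, +5 burnt)
Step 4: cell (2,2)='.' (+4 fires, +3 burnt)
Step 5: cell (2,2)='.' (+4 fires, +4 burnt)
Step 6: cell (2,2)='.' (+2 fires, +4 burnt)
Step 7: cell (2,2)='.' (+0 fires, +2 burnt)
  fire out at step 7

2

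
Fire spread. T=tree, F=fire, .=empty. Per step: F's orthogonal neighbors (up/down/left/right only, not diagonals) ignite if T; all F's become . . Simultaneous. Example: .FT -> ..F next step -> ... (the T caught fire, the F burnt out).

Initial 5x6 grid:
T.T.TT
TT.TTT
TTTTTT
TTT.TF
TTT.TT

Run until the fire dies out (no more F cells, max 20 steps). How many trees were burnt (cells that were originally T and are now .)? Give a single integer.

Answer: 23

Derivation:
Step 1: +3 fires, +1 burnt (F count now 3)
Step 2: +3 fires, +3 burnt (F count now 3)
Step 3: +3 fires, +3 burnt (F count now 3)
Step 4: +3 fires, +3 burnt (F count now 3)
Step 5: +2 fires, +3 burnt (F count now 2)
Step 6: +4 fires, +2 burnt (F count now 4)
Step 7: +3 fires, +4 burnt (F count now 3)
Step 8: +2 fires, +3 burnt (F count now 2)
Step 9: +0 fires, +2 burnt (F count now 0)
Fire out after step 9
Initially T: 24, now '.': 29
Total burnt (originally-T cells now '.'): 23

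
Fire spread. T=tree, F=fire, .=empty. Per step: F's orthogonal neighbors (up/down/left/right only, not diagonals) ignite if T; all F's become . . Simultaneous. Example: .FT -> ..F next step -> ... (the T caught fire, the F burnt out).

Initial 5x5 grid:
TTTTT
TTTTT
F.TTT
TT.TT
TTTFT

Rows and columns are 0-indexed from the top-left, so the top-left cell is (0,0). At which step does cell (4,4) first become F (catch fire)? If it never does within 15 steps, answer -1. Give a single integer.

Step 1: cell (4,4)='F' (+5 fires, +2 burnt)
  -> target ignites at step 1
Step 2: cell (4,4)='.' (+7 fires, +5 burnt)
Step 3: cell (4,4)='.' (+5 fires, +7 burnt)
Step 4: cell (4,4)='.' (+3 fires, +5 burnt)
Step 5: cell (4,4)='.' (+1 fires, +3 burnt)
Step 6: cell (4,4)='.' (+0 fires, +1 burnt)
  fire out at step 6

1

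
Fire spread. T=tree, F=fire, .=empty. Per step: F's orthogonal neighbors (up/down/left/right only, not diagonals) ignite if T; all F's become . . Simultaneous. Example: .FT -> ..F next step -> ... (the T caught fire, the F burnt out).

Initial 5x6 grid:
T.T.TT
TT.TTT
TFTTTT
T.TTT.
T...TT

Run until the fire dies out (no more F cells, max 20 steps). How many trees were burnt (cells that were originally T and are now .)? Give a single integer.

Step 1: +3 fires, +1 burnt (F count now 3)
Step 2: +4 fires, +3 burnt (F count now 4)
Step 3: +5 fires, +4 burnt (F count now 5)
Step 4: +3 fires, +5 burnt (F count now 3)
Step 5: +3 fires, +3 burnt (F count now 3)
Step 6: +2 fires, +3 burnt (F count now 2)
Step 7: +0 fires, +2 burnt (F count now 0)
Fire out after step 7
Initially T: 21, now '.': 29
Total burnt (originally-T cells now '.'): 20

Answer: 20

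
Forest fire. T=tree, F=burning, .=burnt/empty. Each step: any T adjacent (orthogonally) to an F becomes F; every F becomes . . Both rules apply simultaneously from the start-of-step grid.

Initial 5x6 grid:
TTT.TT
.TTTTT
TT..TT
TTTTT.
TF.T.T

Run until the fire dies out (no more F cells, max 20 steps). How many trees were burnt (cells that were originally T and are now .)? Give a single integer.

Step 1: +2 fires, +1 burnt (F count now 2)
Step 2: +3 fires, +2 burnt (F count now 3)
Step 3: +3 fires, +3 burnt (F count now 3)
Step 4: +4 fires, +3 burnt (F count now 4)
Step 5: +4 fires, +4 burnt (F count now 4)
Step 6: +2 fires, +4 burnt (F count now 2)
Step 7: +2 fires, +2 burnt (F count now 2)
Step 8: +1 fires, +2 burnt (F count now 1)
Step 9: +0 fires, +1 burnt (F count now 0)
Fire out after step 9
Initially T: 22, now '.': 29
Total burnt (originally-T cells now '.'): 21

Answer: 21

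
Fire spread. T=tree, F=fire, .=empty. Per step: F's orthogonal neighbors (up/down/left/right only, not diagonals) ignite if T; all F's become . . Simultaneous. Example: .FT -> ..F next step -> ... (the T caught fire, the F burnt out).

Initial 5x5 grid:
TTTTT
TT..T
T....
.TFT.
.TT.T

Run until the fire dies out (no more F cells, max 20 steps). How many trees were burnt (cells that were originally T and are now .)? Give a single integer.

Step 1: +3 fires, +1 burnt (F count now 3)
Step 2: +1 fires, +3 burnt (F count now 1)
Step 3: +0 fires, +1 burnt (F count now 0)
Fire out after step 3
Initially T: 14, now '.': 15
Total burnt (originally-T cells now '.'): 4

Answer: 4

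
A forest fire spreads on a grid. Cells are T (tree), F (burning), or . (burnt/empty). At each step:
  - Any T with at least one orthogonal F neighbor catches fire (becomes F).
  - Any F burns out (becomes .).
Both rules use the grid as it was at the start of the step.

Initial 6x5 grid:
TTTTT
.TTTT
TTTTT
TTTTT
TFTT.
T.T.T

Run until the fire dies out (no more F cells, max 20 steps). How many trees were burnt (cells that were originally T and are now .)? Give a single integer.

Answer: 24

Derivation:
Step 1: +3 fires, +1 burnt (F count now 3)
Step 2: +6 fires, +3 burnt (F count now 6)
Step 3: +4 fires, +6 burnt (F count now 4)
Step 4: +4 fires, +4 burnt (F count now 4)
Step 5: +4 fires, +4 burnt (F count now 4)
Step 6: +2 fires, +4 burnt (F count now 2)
Step 7: +1 fires, +2 burnt (F count now 1)
Step 8: +0 fires, +1 burnt (F count now 0)
Fire out after step 8
Initially T: 25, now '.': 29
Total burnt (originally-T cells now '.'): 24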